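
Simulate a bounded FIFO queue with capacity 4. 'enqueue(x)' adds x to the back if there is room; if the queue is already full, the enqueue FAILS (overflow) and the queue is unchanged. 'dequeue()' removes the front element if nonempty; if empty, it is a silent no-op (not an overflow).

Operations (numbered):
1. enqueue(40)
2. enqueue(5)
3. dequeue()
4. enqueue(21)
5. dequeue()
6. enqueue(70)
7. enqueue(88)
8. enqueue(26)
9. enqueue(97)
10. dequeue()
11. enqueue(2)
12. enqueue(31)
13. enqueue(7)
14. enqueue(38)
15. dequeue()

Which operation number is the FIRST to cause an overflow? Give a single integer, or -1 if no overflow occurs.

1. enqueue(40): size=1
2. enqueue(5): size=2
3. dequeue(): size=1
4. enqueue(21): size=2
5. dequeue(): size=1
6. enqueue(70): size=2
7. enqueue(88): size=3
8. enqueue(26): size=4
9. enqueue(97): size=4=cap → OVERFLOW (fail)
10. dequeue(): size=3
11. enqueue(2): size=4
12. enqueue(31): size=4=cap → OVERFLOW (fail)
13. enqueue(7): size=4=cap → OVERFLOW (fail)
14. enqueue(38): size=4=cap → OVERFLOW (fail)
15. dequeue(): size=3

Answer: 9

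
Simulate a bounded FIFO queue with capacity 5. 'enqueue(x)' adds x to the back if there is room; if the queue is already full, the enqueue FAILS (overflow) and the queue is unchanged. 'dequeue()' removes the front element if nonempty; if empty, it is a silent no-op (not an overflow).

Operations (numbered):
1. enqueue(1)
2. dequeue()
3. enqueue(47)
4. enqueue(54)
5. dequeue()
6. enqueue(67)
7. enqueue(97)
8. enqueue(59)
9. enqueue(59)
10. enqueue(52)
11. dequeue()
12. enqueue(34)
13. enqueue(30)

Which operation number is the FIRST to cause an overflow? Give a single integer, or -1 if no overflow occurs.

1. enqueue(1): size=1
2. dequeue(): size=0
3. enqueue(47): size=1
4. enqueue(54): size=2
5. dequeue(): size=1
6. enqueue(67): size=2
7. enqueue(97): size=3
8. enqueue(59): size=4
9. enqueue(59): size=5
10. enqueue(52): size=5=cap → OVERFLOW (fail)
11. dequeue(): size=4
12. enqueue(34): size=5
13. enqueue(30): size=5=cap → OVERFLOW (fail)

Answer: 10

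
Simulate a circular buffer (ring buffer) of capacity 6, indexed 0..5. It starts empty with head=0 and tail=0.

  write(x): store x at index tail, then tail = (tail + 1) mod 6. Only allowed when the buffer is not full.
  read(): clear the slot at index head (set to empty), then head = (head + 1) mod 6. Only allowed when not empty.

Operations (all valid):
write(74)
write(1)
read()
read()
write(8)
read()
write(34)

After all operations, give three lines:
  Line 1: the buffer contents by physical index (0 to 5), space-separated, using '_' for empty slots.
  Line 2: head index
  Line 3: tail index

Answer: _ _ _ 34 _ _
3
4

Derivation:
write(74): buf=[74 _ _ _ _ _], head=0, tail=1, size=1
write(1): buf=[74 1 _ _ _ _], head=0, tail=2, size=2
read(): buf=[_ 1 _ _ _ _], head=1, tail=2, size=1
read(): buf=[_ _ _ _ _ _], head=2, tail=2, size=0
write(8): buf=[_ _ 8 _ _ _], head=2, tail=3, size=1
read(): buf=[_ _ _ _ _ _], head=3, tail=3, size=0
write(34): buf=[_ _ _ 34 _ _], head=3, tail=4, size=1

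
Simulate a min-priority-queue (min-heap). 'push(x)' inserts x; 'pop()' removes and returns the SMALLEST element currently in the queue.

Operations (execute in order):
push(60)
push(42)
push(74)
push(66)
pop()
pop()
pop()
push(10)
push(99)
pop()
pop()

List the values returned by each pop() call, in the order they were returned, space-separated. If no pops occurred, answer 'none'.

push(60): heap contents = [60]
push(42): heap contents = [42, 60]
push(74): heap contents = [42, 60, 74]
push(66): heap contents = [42, 60, 66, 74]
pop() → 42: heap contents = [60, 66, 74]
pop() → 60: heap contents = [66, 74]
pop() → 66: heap contents = [74]
push(10): heap contents = [10, 74]
push(99): heap contents = [10, 74, 99]
pop() → 10: heap contents = [74, 99]
pop() → 74: heap contents = [99]

Answer: 42 60 66 10 74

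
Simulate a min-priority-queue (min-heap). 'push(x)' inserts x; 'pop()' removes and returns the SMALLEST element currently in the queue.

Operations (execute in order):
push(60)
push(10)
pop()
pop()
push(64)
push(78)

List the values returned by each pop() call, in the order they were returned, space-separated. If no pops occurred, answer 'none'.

push(60): heap contents = [60]
push(10): heap contents = [10, 60]
pop() → 10: heap contents = [60]
pop() → 60: heap contents = []
push(64): heap contents = [64]
push(78): heap contents = [64, 78]

Answer: 10 60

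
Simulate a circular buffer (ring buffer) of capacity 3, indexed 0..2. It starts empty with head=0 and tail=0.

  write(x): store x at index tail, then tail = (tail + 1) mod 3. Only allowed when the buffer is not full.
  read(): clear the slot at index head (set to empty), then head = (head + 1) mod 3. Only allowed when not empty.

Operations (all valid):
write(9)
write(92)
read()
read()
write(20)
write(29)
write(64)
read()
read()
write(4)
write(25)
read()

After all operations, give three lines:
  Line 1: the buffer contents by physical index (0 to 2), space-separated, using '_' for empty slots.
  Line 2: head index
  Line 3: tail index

Answer: 25 _ 4
2
1

Derivation:
write(9): buf=[9 _ _], head=0, tail=1, size=1
write(92): buf=[9 92 _], head=0, tail=2, size=2
read(): buf=[_ 92 _], head=1, tail=2, size=1
read(): buf=[_ _ _], head=2, tail=2, size=0
write(20): buf=[_ _ 20], head=2, tail=0, size=1
write(29): buf=[29 _ 20], head=2, tail=1, size=2
write(64): buf=[29 64 20], head=2, tail=2, size=3
read(): buf=[29 64 _], head=0, tail=2, size=2
read(): buf=[_ 64 _], head=1, tail=2, size=1
write(4): buf=[_ 64 4], head=1, tail=0, size=2
write(25): buf=[25 64 4], head=1, tail=1, size=3
read(): buf=[25 _ 4], head=2, tail=1, size=2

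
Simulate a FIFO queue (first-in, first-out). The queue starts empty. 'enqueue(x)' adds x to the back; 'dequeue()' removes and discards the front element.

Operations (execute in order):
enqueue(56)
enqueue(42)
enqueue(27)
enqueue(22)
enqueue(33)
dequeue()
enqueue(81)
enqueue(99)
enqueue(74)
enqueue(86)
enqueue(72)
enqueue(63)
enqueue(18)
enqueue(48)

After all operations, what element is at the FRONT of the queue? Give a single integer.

enqueue(56): queue = [56]
enqueue(42): queue = [56, 42]
enqueue(27): queue = [56, 42, 27]
enqueue(22): queue = [56, 42, 27, 22]
enqueue(33): queue = [56, 42, 27, 22, 33]
dequeue(): queue = [42, 27, 22, 33]
enqueue(81): queue = [42, 27, 22, 33, 81]
enqueue(99): queue = [42, 27, 22, 33, 81, 99]
enqueue(74): queue = [42, 27, 22, 33, 81, 99, 74]
enqueue(86): queue = [42, 27, 22, 33, 81, 99, 74, 86]
enqueue(72): queue = [42, 27, 22, 33, 81, 99, 74, 86, 72]
enqueue(63): queue = [42, 27, 22, 33, 81, 99, 74, 86, 72, 63]
enqueue(18): queue = [42, 27, 22, 33, 81, 99, 74, 86, 72, 63, 18]
enqueue(48): queue = [42, 27, 22, 33, 81, 99, 74, 86, 72, 63, 18, 48]

Answer: 42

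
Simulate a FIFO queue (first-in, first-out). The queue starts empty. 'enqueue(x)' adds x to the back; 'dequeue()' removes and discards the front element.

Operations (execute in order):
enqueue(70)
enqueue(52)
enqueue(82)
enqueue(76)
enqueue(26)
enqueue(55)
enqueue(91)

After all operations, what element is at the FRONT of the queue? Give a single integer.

enqueue(70): queue = [70]
enqueue(52): queue = [70, 52]
enqueue(82): queue = [70, 52, 82]
enqueue(76): queue = [70, 52, 82, 76]
enqueue(26): queue = [70, 52, 82, 76, 26]
enqueue(55): queue = [70, 52, 82, 76, 26, 55]
enqueue(91): queue = [70, 52, 82, 76, 26, 55, 91]

Answer: 70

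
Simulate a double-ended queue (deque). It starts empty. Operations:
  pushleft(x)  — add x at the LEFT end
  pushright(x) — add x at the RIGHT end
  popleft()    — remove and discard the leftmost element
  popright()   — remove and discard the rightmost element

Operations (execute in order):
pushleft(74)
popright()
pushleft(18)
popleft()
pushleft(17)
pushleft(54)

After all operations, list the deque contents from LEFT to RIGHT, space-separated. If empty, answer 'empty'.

Answer: 54 17

Derivation:
pushleft(74): [74]
popright(): []
pushleft(18): [18]
popleft(): []
pushleft(17): [17]
pushleft(54): [54, 17]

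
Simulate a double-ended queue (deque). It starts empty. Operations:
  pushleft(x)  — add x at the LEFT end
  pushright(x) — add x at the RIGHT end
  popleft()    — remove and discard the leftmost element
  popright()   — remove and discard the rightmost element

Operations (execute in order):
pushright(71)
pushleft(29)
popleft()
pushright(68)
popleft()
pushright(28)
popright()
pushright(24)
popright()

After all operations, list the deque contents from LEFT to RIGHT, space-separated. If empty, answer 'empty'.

pushright(71): [71]
pushleft(29): [29, 71]
popleft(): [71]
pushright(68): [71, 68]
popleft(): [68]
pushright(28): [68, 28]
popright(): [68]
pushright(24): [68, 24]
popright(): [68]

Answer: 68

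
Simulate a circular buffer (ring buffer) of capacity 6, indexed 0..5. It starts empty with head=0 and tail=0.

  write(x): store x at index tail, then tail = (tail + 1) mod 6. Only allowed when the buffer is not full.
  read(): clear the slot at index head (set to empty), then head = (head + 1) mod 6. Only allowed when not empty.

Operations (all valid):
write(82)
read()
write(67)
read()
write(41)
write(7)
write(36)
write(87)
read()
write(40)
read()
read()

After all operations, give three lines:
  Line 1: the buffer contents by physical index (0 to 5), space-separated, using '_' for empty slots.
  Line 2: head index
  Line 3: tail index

write(82): buf=[82 _ _ _ _ _], head=0, tail=1, size=1
read(): buf=[_ _ _ _ _ _], head=1, tail=1, size=0
write(67): buf=[_ 67 _ _ _ _], head=1, tail=2, size=1
read(): buf=[_ _ _ _ _ _], head=2, tail=2, size=0
write(41): buf=[_ _ 41 _ _ _], head=2, tail=3, size=1
write(7): buf=[_ _ 41 7 _ _], head=2, tail=4, size=2
write(36): buf=[_ _ 41 7 36 _], head=2, tail=5, size=3
write(87): buf=[_ _ 41 7 36 87], head=2, tail=0, size=4
read(): buf=[_ _ _ 7 36 87], head=3, tail=0, size=3
write(40): buf=[40 _ _ 7 36 87], head=3, tail=1, size=4
read(): buf=[40 _ _ _ 36 87], head=4, tail=1, size=3
read(): buf=[40 _ _ _ _ 87], head=5, tail=1, size=2

Answer: 40 _ _ _ _ 87
5
1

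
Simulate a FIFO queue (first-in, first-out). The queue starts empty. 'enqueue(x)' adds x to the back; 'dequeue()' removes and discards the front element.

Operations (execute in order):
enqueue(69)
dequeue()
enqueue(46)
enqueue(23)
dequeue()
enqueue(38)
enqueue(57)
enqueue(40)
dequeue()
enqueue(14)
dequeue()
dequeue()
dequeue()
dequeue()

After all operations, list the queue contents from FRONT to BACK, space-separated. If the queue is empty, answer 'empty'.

Answer: empty

Derivation:
enqueue(69): [69]
dequeue(): []
enqueue(46): [46]
enqueue(23): [46, 23]
dequeue(): [23]
enqueue(38): [23, 38]
enqueue(57): [23, 38, 57]
enqueue(40): [23, 38, 57, 40]
dequeue(): [38, 57, 40]
enqueue(14): [38, 57, 40, 14]
dequeue(): [57, 40, 14]
dequeue(): [40, 14]
dequeue(): [14]
dequeue(): []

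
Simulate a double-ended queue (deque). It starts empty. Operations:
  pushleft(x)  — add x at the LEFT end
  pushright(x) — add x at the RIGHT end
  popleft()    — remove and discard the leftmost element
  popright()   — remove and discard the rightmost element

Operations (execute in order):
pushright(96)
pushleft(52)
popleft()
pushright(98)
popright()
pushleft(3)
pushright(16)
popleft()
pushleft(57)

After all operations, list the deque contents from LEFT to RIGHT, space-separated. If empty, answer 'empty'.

Answer: 57 96 16

Derivation:
pushright(96): [96]
pushleft(52): [52, 96]
popleft(): [96]
pushright(98): [96, 98]
popright(): [96]
pushleft(3): [3, 96]
pushright(16): [3, 96, 16]
popleft(): [96, 16]
pushleft(57): [57, 96, 16]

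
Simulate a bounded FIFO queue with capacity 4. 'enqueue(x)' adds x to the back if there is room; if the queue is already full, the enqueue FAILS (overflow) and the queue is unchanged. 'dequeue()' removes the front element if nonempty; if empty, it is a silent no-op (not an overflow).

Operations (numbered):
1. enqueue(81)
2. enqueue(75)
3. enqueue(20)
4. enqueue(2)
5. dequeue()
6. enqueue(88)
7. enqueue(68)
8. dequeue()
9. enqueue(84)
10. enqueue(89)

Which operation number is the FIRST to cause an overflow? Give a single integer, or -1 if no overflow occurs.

Answer: 7

Derivation:
1. enqueue(81): size=1
2. enqueue(75): size=2
3. enqueue(20): size=3
4. enqueue(2): size=4
5. dequeue(): size=3
6. enqueue(88): size=4
7. enqueue(68): size=4=cap → OVERFLOW (fail)
8. dequeue(): size=3
9. enqueue(84): size=4
10. enqueue(89): size=4=cap → OVERFLOW (fail)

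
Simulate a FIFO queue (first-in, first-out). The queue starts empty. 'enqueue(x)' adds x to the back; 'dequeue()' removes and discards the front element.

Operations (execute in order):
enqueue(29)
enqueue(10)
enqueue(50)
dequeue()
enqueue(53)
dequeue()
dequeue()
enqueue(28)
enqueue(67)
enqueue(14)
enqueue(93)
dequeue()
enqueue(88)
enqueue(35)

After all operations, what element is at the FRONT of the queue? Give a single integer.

Answer: 28

Derivation:
enqueue(29): queue = [29]
enqueue(10): queue = [29, 10]
enqueue(50): queue = [29, 10, 50]
dequeue(): queue = [10, 50]
enqueue(53): queue = [10, 50, 53]
dequeue(): queue = [50, 53]
dequeue(): queue = [53]
enqueue(28): queue = [53, 28]
enqueue(67): queue = [53, 28, 67]
enqueue(14): queue = [53, 28, 67, 14]
enqueue(93): queue = [53, 28, 67, 14, 93]
dequeue(): queue = [28, 67, 14, 93]
enqueue(88): queue = [28, 67, 14, 93, 88]
enqueue(35): queue = [28, 67, 14, 93, 88, 35]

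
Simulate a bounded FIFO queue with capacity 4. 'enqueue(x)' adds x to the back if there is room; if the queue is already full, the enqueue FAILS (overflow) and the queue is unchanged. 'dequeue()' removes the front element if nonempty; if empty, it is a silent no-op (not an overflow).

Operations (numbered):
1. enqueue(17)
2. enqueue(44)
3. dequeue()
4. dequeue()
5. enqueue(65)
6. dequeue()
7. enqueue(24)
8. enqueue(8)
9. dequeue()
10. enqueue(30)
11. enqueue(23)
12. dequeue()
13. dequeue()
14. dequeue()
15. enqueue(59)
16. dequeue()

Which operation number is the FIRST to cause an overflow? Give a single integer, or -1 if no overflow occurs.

Answer: -1

Derivation:
1. enqueue(17): size=1
2. enqueue(44): size=2
3. dequeue(): size=1
4. dequeue(): size=0
5. enqueue(65): size=1
6. dequeue(): size=0
7. enqueue(24): size=1
8. enqueue(8): size=2
9. dequeue(): size=1
10. enqueue(30): size=2
11. enqueue(23): size=3
12. dequeue(): size=2
13. dequeue(): size=1
14. dequeue(): size=0
15. enqueue(59): size=1
16. dequeue(): size=0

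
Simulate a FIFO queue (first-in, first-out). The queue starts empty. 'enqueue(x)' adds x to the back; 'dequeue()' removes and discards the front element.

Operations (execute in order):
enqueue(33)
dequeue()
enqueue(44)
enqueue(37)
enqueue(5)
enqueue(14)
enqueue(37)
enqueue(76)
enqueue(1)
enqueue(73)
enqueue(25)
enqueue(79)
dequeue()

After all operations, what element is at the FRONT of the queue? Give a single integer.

Answer: 37

Derivation:
enqueue(33): queue = [33]
dequeue(): queue = []
enqueue(44): queue = [44]
enqueue(37): queue = [44, 37]
enqueue(5): queue = [44, 37, 5]
enqueue(14): queue = [44, 37, 5, 14]
enqueue(37): queue = [44, 37, 5, 14, 37]
enqueue(76): queue = [44, 37, 5, 14, 37, 76]
enqueue(1): queue = [44, 37, 5, 14, 37, 76, 1]
enqueue(73): queue = [44, 37, 5, 14, 37, 76, 1, 73]
enqueue(25): queue = [44, 37, 5, 14, 37, 76, 1, 73, 25]
enqueue(79): queue = [44, 37, 5, 14, 37, 76, 1, 73, 25, 79]
dequeue(): queue = [37, 5, 14, 37, 76, 1, 73, 25, 79]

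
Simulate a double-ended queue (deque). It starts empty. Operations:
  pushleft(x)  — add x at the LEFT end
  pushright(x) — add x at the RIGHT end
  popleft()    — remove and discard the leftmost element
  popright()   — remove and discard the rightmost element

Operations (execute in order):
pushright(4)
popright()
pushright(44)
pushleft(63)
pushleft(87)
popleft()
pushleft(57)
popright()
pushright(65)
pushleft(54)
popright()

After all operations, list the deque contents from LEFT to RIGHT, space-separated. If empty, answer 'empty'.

pushright(4): [4]
popright(): []
pushright(44): [44]
pushleft(63): [63, 44]
pushleft(87): [87, 63, 44]
popleft(): [63, 44]
pushleft(57): [57, 63, 44]
popright(): [57, 63]
pushright(65): [57, 63, 65]
pushleft(54): [54, 57, 63, 65]
popright(): [54, 57, 63]

Answer: 54 57 63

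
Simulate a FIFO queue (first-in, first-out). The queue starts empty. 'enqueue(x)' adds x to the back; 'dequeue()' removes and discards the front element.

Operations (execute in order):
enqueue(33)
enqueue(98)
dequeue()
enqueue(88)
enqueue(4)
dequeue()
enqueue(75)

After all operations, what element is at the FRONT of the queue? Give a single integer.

enqueue(33): queue = [33]
enqueue(98): queue = [33, 98]
dequeue(): queue = [98]
enqueue(88): queue = [98, 88]
enqueue(4): queue = [98, 88, 4]
dequeue(): queue = [88, 4]
enqueue(75): queue = [88, 4, 75]

Answer: 88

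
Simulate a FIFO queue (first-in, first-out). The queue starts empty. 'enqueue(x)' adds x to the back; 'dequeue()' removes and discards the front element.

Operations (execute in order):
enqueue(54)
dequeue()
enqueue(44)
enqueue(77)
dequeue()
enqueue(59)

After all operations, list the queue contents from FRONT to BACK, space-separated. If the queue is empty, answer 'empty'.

enqueue(54): [54]
dequeue(): []
enqueue(44): [44]
enqueue(77): [44, 77]
dequeue(): [77]
enqueue(59): [77, 59]

Answer: 77 59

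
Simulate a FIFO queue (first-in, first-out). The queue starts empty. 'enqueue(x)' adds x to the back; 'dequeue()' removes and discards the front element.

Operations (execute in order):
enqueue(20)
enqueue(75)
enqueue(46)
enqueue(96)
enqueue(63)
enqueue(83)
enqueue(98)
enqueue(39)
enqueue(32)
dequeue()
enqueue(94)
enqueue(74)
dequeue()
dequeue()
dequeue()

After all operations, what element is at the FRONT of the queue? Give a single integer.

Answer: 63

Derivation:
enqueue(20): queue = [20]
enqueue(75): queue = [20, 75]
enqueue(46): queue = [20, 75, 46]
enqueue(96): queue = [20, 75, 46, 96]
enqueue(63): queue = [20, 75, 46, 96, 63]
enqueue(83): queue = [20, 75, 46, 96, 63, 83]
enqueue(98): queue = [20, 75, 46, 96, 63, 83, 98]
enqueue(39): queue = [20, 75, 46, 96, 63, 83, 98, 39]
enqueue(32): queue = [20, 75, 46, 96, 63, 83, 98, 39, 32]
dequeue(): queue = [75, 46, 96, 63, 83, 98, 39, 32]
enqueue(94): queue = [75, 46, 96, 63, 83, 98, 39, 32, 94]
enqueue(74): queue = [75, 46, 96, 63, 83, 98, 39, 32, 94, 74]
dequeue(): queue = [46, 96, 63, 83, 98, 39, 32, 94, 74]
dequeue(): queue = [96, 63, 83, 98, 39, 32, 94, 74]
dequeue(): queue = [63, 83, 98, 39, 32, 94, 74]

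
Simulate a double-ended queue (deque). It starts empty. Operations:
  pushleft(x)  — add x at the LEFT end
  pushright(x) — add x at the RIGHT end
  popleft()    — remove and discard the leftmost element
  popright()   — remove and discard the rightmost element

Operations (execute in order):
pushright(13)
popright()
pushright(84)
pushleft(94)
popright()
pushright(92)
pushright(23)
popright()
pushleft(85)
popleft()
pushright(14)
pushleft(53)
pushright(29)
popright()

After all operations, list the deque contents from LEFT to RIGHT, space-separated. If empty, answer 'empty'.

Answer: 53 94 92 14

Derivation:
pushright(13): [13]
popright(): []
pushright(84): [84]
pushleft(94): [94, 84]
popright(): [94]
pushright(92): [94, 92]
pushright(23): [94, 92, 23]
popright(): [94, 92]
pushleft(85): [85, 94, 92]
popleft(): [94, 92]
pushright(14): [94, 92, 14]
pushleft(53): [53, 94, 92, 14]
pushright(29): [53, 94, 92, 14, 29]
popright(): [53, 94, 92, 14]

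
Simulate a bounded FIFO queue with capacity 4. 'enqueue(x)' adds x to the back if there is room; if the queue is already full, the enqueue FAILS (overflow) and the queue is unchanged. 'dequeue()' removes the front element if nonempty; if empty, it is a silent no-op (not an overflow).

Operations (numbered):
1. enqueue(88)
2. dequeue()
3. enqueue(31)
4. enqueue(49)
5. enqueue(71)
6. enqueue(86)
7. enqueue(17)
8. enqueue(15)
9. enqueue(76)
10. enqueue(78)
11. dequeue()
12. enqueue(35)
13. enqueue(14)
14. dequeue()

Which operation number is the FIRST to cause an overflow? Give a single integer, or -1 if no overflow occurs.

1. enqueue(88): size=1
2. dequeue(): size=0
3. enqueue(31): size=1
4. enqueue(49): size=2
5. enqueue(71): size=3
6. enqueue(86): size=4
7. enqueue(17): size=4=cap → OVERFLOW (fail)
8. enqueue(15): size=4=cap → OVERFLOW (fail)
9. enqueue(76): size=4=cap → OVERFLOW (fail)
10. enqueue(78): size=4=cap → OVERFLOW (fail)
11. dequeue(): size=3
12. enqueue(35): size=4
13. enqueue(14): size=4=cap → OVERFLOW (fail)
14. dequeue(): size=3

Answer: 7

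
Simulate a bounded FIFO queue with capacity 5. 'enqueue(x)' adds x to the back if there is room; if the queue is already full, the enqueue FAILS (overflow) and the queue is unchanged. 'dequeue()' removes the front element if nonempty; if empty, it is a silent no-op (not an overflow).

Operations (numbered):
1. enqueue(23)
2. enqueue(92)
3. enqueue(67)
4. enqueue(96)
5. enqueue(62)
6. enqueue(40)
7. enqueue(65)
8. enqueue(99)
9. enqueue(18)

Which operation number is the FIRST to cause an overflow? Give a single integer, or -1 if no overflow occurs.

Answer: 6

Derivation:
1. enqueue(23): size=1
2. enqueue(92): size=2
3. enqueue(67): size=3
4. enqueue(96): size=4
5. enqueue(62): size=5
6. enqueue(40): size=5=cap → OVERFLOW (fail)
7. enqueue(65): size=5=cap → OVERFLOW (fail)
8. enqueue(99): size=5=cap → OVERFLOW (fail)
9. enqueue(18): size=5=cap → OVERFLOW (fail)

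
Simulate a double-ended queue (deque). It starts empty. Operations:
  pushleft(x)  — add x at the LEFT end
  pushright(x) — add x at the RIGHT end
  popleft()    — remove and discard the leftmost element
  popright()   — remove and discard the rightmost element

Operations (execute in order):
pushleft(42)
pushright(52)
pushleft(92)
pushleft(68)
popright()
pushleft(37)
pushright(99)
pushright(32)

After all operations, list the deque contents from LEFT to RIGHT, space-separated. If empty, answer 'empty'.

Answer: 37 68 92 42 99 32

Derivation:
pushleft(42): [42]
pushright(52): [42, 52]
pushleft(92): [92, 42, 52]
pushleft(68): [68, 92, 42, 52]
popright(): [68, 92, 42]
pushleft(37): [37, 68, 92, 42]
pushright(99): [37, 68, 92, 42, 99]
pushright(32): [37, 68, 92, 42, 99, 32]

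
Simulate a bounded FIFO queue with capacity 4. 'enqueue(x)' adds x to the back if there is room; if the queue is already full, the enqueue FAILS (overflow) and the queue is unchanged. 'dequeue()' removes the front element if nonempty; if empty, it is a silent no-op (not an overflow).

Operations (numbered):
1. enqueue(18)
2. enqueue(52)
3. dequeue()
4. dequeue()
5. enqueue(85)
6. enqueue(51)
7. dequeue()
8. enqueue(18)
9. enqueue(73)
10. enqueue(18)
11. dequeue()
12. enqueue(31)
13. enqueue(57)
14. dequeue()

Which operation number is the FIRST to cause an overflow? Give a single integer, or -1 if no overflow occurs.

Answer: 13

Derivation:
1. enqueue(18): size=1
2. enqueue(52): size=2
3. dequeue(): size=1
4. dequeue(): size=0
5. enqueue(85): size=1
6. enqueue(51): size=2
7. dequeue(): size=1
8. enqueue(18): size=2
9. enqueue(73): size=3
10. enqueue(18): size=4
11. dequeue(): size=3
12. enqueue(31): size=4
13. enqueue(57): size=4=cap → OVERFLOW (fail)
14. dequeue(): size=3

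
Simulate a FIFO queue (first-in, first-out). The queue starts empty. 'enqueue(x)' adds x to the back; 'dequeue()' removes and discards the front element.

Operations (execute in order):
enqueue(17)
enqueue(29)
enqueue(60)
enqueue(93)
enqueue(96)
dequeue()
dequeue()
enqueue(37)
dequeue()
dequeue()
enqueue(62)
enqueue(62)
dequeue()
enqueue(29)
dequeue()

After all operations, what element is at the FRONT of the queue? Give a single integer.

enqueue(17): queue = [17]
enqueue(29): queue = [17, 29]
enqueue(60): queue = [17, 29, 60]
enqueue(93): queue = [17, 29, 60, 93]
enqueue(96): queue = [17, 29, 60, 93, 96]
dequeue(): queue = [29, 60, 93, 96]
dequeue(): queue = [60, 93, 96]
enqueue(37): queue = [60, 93, 96, 37]
dequeue(): queue = [93, 96, 37]
dequeue(): queue = [96, 37]
enqueue(62): queue = [96, 37, 62]
enqueue(62): queue = [96, 37, 62, 62]
dequeue(): queue = [37, 62, 62]
enqueue(29): queue = [37, 62, 62, 29]
dequeue(): queue = [62, 62, 29]

Answer: 62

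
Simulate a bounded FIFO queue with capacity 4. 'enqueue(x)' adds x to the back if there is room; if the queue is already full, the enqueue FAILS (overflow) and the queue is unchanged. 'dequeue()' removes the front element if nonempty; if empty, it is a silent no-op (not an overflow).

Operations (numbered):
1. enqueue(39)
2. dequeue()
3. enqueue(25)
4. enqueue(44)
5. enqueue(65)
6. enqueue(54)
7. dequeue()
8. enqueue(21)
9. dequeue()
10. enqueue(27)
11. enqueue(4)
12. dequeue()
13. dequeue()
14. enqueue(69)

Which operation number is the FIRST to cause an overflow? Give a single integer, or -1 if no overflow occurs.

1. enqueue(39): size=1
2. dequeue(): size=0
3. enqueue(25): size=1
4. enqueue(44): size=2
5. enqueue(65): size=3
6. enqueue(54): size=4
7. dequeue(): size=3
8. enqueue(21): size=4
9. dequeue(): size=3
10. enqueue(27): size=4
11. enqueue(4): size=4=cap → OVERFLOW (fail)
12. dequeue(): size=3
13. dequeue(): size=2
14. enqueue(69): size=3

Answer: 11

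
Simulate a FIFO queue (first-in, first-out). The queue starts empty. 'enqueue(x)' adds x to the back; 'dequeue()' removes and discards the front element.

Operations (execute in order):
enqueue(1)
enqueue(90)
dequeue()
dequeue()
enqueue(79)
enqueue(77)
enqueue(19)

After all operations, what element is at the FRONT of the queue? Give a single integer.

enqueue(1): queue = [1]
enqueue(90): queue = [1, 90]
dequeue(): queue = [90]
dequeue(): queue = []
enqueue(79): queue = [79]
enqueue(77): queue = [79, 77]
enqueue(19): queue = [79, 77, 19]

Answer: 79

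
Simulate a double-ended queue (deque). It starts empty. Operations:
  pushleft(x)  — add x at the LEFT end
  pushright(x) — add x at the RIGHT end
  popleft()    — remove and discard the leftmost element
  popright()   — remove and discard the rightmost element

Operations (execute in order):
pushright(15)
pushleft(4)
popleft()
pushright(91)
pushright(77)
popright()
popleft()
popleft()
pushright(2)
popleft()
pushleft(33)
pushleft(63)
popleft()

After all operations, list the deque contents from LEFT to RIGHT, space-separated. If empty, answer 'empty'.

Answer: 33

Derivation:
pushright(15): [15]
pushleft(4): [4, 15]
popleft(): [15]
pushright(91): [15, 91]
pushright(77): [15, 91, 77]
popright(): [15, 91]
popleft(): [91]
popleft(): []
pushright(2): [2]
popleft(): []
pushleft(33): [33]
pushleft(63): [63, 33]
popleft(): [33]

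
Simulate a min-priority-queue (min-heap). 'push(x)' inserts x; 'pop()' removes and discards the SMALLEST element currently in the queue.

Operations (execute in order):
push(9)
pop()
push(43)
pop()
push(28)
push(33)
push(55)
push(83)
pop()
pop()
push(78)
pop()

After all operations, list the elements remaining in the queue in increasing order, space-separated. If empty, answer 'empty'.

Answer: 78 83

Derivation:
push(9): heap contents = [9]
pop() → 9: heap contents = []
push(43): heap contents = [43]
pop() → 43: heap contents = []
push(28): heap contents = [28]
push(33): heap contents = [28, 33]
push(55): heap contents = [28, 33, 55]
push(83): heap contents = [28, 33, 55, 83]
pop() → 28: heap contents = [33, 55, 83]
pop() → 33: heap contents = [55, 83]
push(78): heap contents = [55, 78, 83]
pop() → 55: heap contents = [78, 83]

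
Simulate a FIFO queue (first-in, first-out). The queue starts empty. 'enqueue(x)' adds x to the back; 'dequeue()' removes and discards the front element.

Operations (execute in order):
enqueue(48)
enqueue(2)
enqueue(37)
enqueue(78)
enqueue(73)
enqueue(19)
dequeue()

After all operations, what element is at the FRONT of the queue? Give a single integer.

enqueue(48): queue = [48]
enqueue(2): queue = [48, 2]
enqueue(37): queue = [48, 2, 37]
enqueue(78): queue = [48, 2, 37, 78]
enqueue(73): queue = [48, 2, 37, 78, 73]
enqueue(19): queue = [48, 2, 37, 78, 73, 19]
dequeue(): queue = [2, 37, 78, 73, 19]

Answer: 2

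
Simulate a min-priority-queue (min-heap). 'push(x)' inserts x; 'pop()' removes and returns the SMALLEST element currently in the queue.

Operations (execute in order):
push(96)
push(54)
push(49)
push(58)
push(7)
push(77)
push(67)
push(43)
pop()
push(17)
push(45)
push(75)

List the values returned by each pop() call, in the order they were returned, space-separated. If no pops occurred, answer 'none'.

push(96): heap contents = [96]
push(54): heap contents = [54, 96]
push(49): heap contents = [49, 54, 96]
push(58): heap contents = [49, 54, 58, 96]
push(7): heap contents = [7, 49, 54, 58, 96]
push(77): heap contents = [7, 49, 54, 58, 77, 96]
push(67): heap contents = [7, 49, 54, 58, 67, 77, 96]
push(43): heap contents = [7, 43, 49, 54, 58, 67, 77, 96]
pop() → 7: heap contents = [43, 49, 54, 58, 67, 77, 96]
push(17): heap contents = [17, 43, 49, 54, 58, 67, 77, 96]
push(45): heap contents = [17, 43, 45, 49, 54, 58, 67, 77, 96]
push(75): heap contents = [17, 43, 45, 49, 54, 58, 67, 75, 77, 96]

Answer: 7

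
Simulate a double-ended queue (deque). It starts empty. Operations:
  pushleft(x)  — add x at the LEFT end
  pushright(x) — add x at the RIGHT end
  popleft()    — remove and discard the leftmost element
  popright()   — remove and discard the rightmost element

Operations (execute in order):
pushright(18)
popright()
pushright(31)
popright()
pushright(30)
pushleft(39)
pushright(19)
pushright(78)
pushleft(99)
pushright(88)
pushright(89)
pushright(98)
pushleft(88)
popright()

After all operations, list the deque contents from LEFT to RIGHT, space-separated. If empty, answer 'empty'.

Answer: 88 99 39 30 19 78 88 89

Derivation:
pushright(18): [18]
popright(): []
pushright(31): [31]
popright(): []
pushright(30): [30]
pushleft(39): [39, 30]
pushright(19): [39, 30, 19]
pushright(78): [39, 30, 19, 78]
pushleft(99): [99, 39, 30, 19, 78]
pushright(88): [99, 39, 30, 19, 78, 88]
pushright(89): [99, 39, 30, 19, 78, 88, 89]
pushright(98): [99, 39, 30, 19, 78, 88, 89, 98]
pushleft(88): [88, 99, 39, 30, 19, 78, 88, 89, 98]
popright(): [88, 99, 39, 30, 19, 78, 88, 89]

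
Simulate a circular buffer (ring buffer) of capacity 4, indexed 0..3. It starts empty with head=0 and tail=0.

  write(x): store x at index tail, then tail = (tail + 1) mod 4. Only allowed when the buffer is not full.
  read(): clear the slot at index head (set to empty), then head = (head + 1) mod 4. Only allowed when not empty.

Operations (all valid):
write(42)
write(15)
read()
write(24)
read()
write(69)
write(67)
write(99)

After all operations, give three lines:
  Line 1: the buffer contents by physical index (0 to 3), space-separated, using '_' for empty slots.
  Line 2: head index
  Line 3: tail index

Answer: 67 99 24 69
2
2

Derivation:
write(42): buf=[42 _ _ _], head=0, tail=1, size=1
write(15): buf=[42 15 _ _], head=0, tail=2, size=2
read(): buf=[_ 15 _ _], head=1, tail=2, size=1
write(24): buf=[_ 15 24 _], head=1, tail=3, size=2
read(): buf=[_ _ 24 _], head=2, tail=3, size=1
write(69): buf=[_ _ 24 69], head=2, tail=0, size=2
write(67): buf=[67 _ 24 69], head=2, tail=1, size=3
write(99): buf=[67 99 24 69], head=2, tail=2, size=4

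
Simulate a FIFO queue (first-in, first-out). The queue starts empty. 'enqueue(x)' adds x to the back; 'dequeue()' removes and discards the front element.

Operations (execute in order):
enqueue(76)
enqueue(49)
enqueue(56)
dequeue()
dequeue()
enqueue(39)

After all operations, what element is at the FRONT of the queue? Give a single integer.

enqueue(76): queue = [76]
enqueue(49): queue = [76, 49]
enqueue(56): queue = [76, 49, 56]
dequeue(): queue = [49, 56]
dequeue(): queue = [56]
enqueue(39): queue = [56, 39]

Answer: 56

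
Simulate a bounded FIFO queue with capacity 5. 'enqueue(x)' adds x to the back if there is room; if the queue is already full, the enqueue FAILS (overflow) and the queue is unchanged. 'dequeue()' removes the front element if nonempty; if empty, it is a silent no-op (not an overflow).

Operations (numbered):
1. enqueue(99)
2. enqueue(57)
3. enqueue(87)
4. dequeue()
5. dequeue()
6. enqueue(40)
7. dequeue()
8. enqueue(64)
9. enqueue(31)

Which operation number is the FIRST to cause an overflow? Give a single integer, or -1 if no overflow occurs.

Answer: -1

Derivation:
1. enqueue(99): size=1
2. enqueue(57): size=2
3. enqueue(87): size=3
4. dequeue(): size=2
5. dequeue(): size=1
6. enqueue(40): size=2
7. dequeue(): size=1
8. enqueue(64): size=2
9. enqueue(31): size=3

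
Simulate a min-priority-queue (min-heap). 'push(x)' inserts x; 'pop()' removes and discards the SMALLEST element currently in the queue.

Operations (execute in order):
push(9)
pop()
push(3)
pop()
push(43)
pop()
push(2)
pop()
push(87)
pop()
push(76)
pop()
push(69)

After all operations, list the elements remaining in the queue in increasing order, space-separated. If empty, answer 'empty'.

push(9): heap contents = [9]
pop() → 9: heap contents = []
push(3): heap contents = [3]
pop() → 3: heap contents = []
push(43): heap contents = [43]
pop() → 43: heap contents = []
push(2): heap contents = [2]
pop() → 2: heap contents = []
push(87): heap contents = [87]
pop() → 87: heap contents = []
push(76): heap contents = [76]
pop() → 76: heap contents = []
push(69): heap contents = [69]

Answer: 69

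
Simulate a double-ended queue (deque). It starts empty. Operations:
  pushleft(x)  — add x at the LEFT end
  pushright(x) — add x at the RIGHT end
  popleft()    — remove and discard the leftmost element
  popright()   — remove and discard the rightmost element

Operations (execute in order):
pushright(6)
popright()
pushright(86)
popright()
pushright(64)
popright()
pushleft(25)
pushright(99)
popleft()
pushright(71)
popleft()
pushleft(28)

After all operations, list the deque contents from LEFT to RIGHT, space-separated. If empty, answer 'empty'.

pushright(6): [6]
popright(): []
pushright(86): [86]
popright(): []
pushright(64): [64]
popright(): []
pushleft(25): [25]
pushright(99): [25, 99]
popleft(): [99]
pushright(71): [99, 71]
popleft(): [71]
pushleft(28): [28, 71]

Answer: 28 71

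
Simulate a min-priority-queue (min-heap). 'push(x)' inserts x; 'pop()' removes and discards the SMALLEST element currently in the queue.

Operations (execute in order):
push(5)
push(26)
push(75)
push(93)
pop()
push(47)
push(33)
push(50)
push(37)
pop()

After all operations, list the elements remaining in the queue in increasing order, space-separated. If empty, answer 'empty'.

Answer: 33 37 47 50 75 93

Derivation:
push(5): heap contents = [5]
push(26): heap contents = [5, 26]
push(75): heap contents = [5, 26, 75]
push(93): heap contents = [5, 26, 75, 93]
pop() → 5: heap contents = [26, 75, 93]
push(47): heap contents = [26, 47, 75, 93]
push(33): heap contents = [26, 33, 47, 75, 93]
push(50): heap contents = [26, 33, 47, 50, 75, 93]
push(37): heap contents = [26, 33, 37, 47, 50, 75, 93]
pop() → 26: heap contents = [33, 37, 47, 50, 75, 93]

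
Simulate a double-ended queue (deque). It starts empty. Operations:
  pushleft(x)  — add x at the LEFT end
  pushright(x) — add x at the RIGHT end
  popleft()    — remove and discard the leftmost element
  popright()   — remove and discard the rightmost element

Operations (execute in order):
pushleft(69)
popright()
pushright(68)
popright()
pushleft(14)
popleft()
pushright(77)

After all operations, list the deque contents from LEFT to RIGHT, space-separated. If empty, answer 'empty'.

Answer: 77

Derivation:
pushleft(69): [69]
popright(): []
pushright(68): [68]
popright(): []
pushleft(14): [14]
popleft(): []
pushright(77): [77]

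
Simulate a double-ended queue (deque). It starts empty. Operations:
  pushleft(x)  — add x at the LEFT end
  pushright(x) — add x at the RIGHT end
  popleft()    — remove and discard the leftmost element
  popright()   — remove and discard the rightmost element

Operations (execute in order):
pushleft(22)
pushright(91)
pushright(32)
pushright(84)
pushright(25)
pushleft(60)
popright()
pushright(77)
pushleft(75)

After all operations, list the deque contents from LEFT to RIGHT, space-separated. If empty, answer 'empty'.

Answer: 75 60 22 91 32 84 77

Derivation:
pushleft(22): [22]
pushright(91): [22, 91]
pushright(32): [22, 91, 32]
pushright(84): [22, 91, 32, 84]
pushright(25): [22, 91, 32, 84, 25]
pushleft(60): [60, 22, 91, 32, 84, 25]
popright(): [60, 22, 91, 32, 84]
pushright(77): [60, 22, 91, 32, 84, 77]
pushleft(75): [75, 60, 22, 91, 32, 84, 77]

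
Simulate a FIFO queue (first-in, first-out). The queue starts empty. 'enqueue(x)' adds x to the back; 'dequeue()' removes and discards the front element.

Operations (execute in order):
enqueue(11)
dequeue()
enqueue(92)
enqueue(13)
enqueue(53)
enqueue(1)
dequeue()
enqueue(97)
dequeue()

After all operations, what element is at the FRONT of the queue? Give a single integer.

Answer: 53

Derivation:
enqueue(11): queue = [11]
dequeue(): queue = []
enqueue(92): queue = [92]
enqueue(13): queue = [92, 13]
enqueue(53): queue = [92, 13, 53]
enqueue(1): queue = [92, 13, 53, 1]
dequeue(): queue = [13, 53, 1]
enqueue(97): queue = [13, 53, 1, 97]
dequeue(): queue = [53, 1, 97]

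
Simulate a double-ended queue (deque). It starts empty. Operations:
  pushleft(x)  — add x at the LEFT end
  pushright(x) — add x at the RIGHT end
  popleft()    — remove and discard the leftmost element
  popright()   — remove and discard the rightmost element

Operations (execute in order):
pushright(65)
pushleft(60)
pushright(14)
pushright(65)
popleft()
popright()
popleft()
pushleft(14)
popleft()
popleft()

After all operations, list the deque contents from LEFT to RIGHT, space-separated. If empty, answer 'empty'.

Answer: empty

Derivation:
pushright(65): [65]
pushleft(60): [60, 65]
pushright(14): [60, 65, 14]
pushright(65): [60, 65, 14, 65]
popleft(): [65, 14, 65]
popright(): [65, 14]
popleft(): [14]
pushleft(14): [14, 14]
popleft(): [14]
popleft(): []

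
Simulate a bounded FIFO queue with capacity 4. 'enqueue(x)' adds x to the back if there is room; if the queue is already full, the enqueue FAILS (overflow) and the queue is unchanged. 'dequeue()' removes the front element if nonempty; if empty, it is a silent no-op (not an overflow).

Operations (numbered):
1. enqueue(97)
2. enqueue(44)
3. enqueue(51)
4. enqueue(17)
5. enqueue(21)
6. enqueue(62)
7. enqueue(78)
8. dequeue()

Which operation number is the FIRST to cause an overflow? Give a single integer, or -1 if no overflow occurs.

1. enqueue(97): size=1
2. enqueue(44): size=2
3. enqueue(51): size=3
4. enqueue(17): size=4
5. enqueue(21): size=4=cap → OVERFLOW (fail)
6. enqueue(62): size=4=cap → OVERFLOW (fail)
7. enqueue(78): size=4=cap → OVERFLOW (fail)
8. dequeue(): size=3

Answer: 5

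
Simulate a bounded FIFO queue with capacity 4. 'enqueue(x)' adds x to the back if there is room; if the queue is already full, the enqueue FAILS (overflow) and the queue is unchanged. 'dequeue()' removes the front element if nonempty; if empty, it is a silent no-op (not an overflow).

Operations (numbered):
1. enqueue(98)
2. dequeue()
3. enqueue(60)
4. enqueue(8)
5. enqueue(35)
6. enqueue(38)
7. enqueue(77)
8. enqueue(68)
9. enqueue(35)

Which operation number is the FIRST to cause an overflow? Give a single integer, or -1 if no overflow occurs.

1. enqueue(98): size=1
2. dequeue(): size=0
3. enqueue(60): size=1
4. enqueue(8): size=2
5. enqueue(35): size=3
6. enqueue(38): size=4
7. enqueue(77): size=4=cap → OVERFLOW (fail)
8. enqueue(68): size=4=cap → OVERFLOW (fail)
9. enqueue(35): size=4=cap → OVERFLOW (fail)

Answer: 7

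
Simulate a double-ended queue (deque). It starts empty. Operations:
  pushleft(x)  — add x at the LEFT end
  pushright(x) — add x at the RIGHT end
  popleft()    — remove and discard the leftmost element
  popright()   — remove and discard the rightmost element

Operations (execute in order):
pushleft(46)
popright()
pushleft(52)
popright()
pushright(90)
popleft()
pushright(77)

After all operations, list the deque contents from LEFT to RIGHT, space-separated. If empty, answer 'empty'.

pushleft(46): [46]
popright(): []
pushleft(52): [52]
popright(): []
pushright(90): [90]
popleft(): []
pushright(77): [77]

Answer: 77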